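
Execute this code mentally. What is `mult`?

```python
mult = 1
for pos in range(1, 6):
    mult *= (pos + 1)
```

Let's trace through this code step by step.

Initialize: mult = 1
Entering loop: for pos in range(1, 6):

After execution: mult = 720
720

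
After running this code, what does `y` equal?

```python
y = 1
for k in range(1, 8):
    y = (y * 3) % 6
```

Let's trace through this code step by step.

Initialize: y = 1
Entering loop: for k in range(1, 8):

After execution: y = 3
3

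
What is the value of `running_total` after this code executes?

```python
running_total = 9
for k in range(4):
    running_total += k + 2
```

Let's trace through this code step by step.

Initialize: running_total = 9
Entering loop: for k in range(4):

After execution: running_total = 23
23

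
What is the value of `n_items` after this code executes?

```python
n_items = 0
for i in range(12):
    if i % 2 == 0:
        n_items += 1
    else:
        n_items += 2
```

Let's trace through this code step by step.

Initialize: n_items = 0
Entering loop: for i in range(12):

After execution: n_items = 18
18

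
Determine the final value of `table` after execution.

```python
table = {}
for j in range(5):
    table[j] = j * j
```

Let's trace through this code step by step.

Initialize: table = {}
Entering loop: for j in range(5):

After execution: table = {0: 0, 1: 1, 2: 4, 3: 9, 4: 16}
{0: 0, 1: 1, 2: 4, 3: 9, 4: 16}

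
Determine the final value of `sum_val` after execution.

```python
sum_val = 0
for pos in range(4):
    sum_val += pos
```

Let's trace through this code step by step.

Initialize: sum_val = 0
Entering loop: for pos in range(4):

After execution: sum_val = 6
6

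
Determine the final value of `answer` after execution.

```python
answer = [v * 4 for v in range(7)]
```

Let's trace through this code step by step.

Initialize: answer = [v * 4 for v in range(7)]

After execution: answer = [0, 4, 8, 12, 16, 20, 24]
[0, 4, 8, 12, 16, 20, 24]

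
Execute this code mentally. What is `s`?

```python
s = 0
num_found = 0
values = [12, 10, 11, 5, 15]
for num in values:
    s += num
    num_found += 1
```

Let's trace through this code step by step.

Initialize: s = 0
Initialize: num_found = 0
Initialize: values = [12, 10, 11, 5, 15]
Entering loop: for num in values:

After execution: s = 53
53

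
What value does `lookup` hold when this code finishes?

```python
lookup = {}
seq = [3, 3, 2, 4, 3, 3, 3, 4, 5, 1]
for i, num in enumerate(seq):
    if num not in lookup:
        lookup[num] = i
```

Let's trace through this code step by step.

Initialize: lookup = {}
Initialize: seq = [3, 3, 2, 4, 3, 3, 3, 4, 5, 1]
Entering loop: for i, num in enumerate(seq):

After execution: lookup = {3: 0, 2: 2, 4: 3, 5: 8, 1: 9}
{3: 0, 2: 2, 4: 3, 5: 8, 1: 9}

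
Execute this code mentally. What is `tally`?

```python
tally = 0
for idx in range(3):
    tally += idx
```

Let's trace through this code step by step.

Initialize: tally = 0
Entering loop: for idx in range(3):

After execution: tally = 3
3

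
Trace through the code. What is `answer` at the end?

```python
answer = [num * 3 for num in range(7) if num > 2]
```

Let's trace through this code step by step.

Initialize: answer = [num * 3 for num in range(7) if num > 2]

After execution: answer = [9, 12, 15, 18]
[9, 12, 15, 18]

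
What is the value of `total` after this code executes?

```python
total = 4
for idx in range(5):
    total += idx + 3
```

Let's trace through this code step by step.

Initialize: total = 4
Entering loop: for idx in range(5):

After execution: total = 29
29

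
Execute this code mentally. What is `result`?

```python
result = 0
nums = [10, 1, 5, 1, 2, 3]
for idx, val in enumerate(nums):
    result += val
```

Let's trace through this code step by step.

Initialize: result = 0
Initialize: nums = [10, 1, 5, 1, 2, 3]
Entering loop: for idx, val in enumerate(nums):

After execution: result = 22
22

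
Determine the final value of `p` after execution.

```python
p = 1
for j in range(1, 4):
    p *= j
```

Let's trace through this code step by step.

Initialize: p = 1
Entering loop: for j in range(1, 4):

After execution: p = 6
6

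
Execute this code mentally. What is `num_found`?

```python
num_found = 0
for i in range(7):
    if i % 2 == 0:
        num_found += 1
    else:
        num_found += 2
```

Let's trace through this code step by step.

Initialize: num_found = 0
Entering loop: for i in range(7):

After execution: num_found = 10
10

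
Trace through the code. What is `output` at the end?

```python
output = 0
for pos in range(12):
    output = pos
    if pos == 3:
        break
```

Let's trace through this code step by step.

Initialize: output = 0
Entering loop: for pos in range(12):

After execution: output = 3
3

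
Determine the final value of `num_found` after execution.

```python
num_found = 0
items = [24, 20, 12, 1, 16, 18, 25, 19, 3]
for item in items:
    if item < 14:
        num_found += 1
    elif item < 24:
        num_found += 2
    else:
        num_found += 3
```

Let's trace through this code step by step.

Initialize: num_found = 0
Initialize: items = [24, 20, 12, 1, 16, 18, 25, 19, 3]
Entering loop: for item in items:

After execution: num_found = 17
17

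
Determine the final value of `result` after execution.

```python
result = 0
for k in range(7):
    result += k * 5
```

Let's trace through this code step by step.

Initialize: result = 0
Entering loop: for k in range(7):

After execution: result = 105
105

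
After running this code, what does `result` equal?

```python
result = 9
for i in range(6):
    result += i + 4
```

Let's trace through this code step by step.

Initialize: result = 9
Entering loop: for i in range(6):

After execution: result = 48
48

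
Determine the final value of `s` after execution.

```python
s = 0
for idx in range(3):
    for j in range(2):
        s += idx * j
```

Let's trace through this code step by step.

Initialize: s = 0
Entering loop: for idx in range(3):

After execution: s = 3
3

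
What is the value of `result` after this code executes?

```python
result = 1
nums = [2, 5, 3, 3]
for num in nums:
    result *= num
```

Let's trace through this code step by step.

Initialize: result = 1
Initialize: nums = [2, 5, 3, 3]
Entering loop: for num in nums:

After execution: result = 90
90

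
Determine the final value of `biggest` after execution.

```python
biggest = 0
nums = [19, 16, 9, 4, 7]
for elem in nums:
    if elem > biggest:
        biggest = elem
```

Let's trace through this code step by step.

Initialize: biggest = 0
Initialize: nums = [19, 16, 9, 4, 7]
Entering loop: for elem in nums:

After execution: biggest = 19
19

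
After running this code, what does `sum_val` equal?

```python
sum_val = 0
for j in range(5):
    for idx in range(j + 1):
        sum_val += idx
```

Let's trace through this code step by step.

Initialize: sum_val = 0
Entering loop: for j in range(5):

After execution: sum_val = 20
20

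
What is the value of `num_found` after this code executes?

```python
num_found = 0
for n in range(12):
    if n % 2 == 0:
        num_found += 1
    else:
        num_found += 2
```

Let's trace through this code step by step.

Initialize: num_found = 0
Entering loop: for n in range(12):

After execution: num_found = 18
18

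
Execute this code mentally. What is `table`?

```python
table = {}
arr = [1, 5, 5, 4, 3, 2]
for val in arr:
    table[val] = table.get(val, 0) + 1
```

Let's trace through this code step by step.

Initialize: table = {}
Initialize: arr = [1, 5, 5, 4, 3, 2]
Entering loop: for val in arr:

After execution: table = {1: 1, 5: 2, 4: 1, 3: 1, 2: 1}
{1: 1, 5: 2, 4: 1, 3: 1, 2: 1}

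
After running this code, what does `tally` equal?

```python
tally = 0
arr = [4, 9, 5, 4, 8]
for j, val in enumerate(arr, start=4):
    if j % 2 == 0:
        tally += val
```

Let's trace through this code step by step.

Initialize: tally = 0
Initialize: arr = [4, 9, 5, 4, 8]
Entering loop: for j, val in enumerate(arr, start=4):

After execution: tally = 17
17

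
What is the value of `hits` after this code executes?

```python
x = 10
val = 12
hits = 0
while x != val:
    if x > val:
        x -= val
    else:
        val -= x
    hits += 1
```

Let's trace through this code step by step.

Initialize: x = 10
Initialize: val = 12
Initialize: hits = 0
Entering loop: while x != val:

After execution: hits = 5
5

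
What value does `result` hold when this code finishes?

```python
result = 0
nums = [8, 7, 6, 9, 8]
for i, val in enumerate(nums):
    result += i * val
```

Let's trace through this code step by step.

Initialize: result = 0
Initialize: nums = [8, 7, 6, 9, 8]
Entering loop: for i, val in enumerate(nums):

After execution: result = 78
78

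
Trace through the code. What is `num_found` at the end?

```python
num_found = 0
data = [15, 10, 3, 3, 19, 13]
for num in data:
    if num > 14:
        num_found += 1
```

Let's trace through this code step by step.

Initialize: num_found = 0
Initialize: data = [15, 10, 3, 3, 19, 13]
Entering loop: for num in data:

After execution: num_found = 2
2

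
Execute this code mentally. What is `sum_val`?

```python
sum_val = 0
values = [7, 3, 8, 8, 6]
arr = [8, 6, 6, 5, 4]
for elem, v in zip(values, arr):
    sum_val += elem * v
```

Let's trace through this code step by step.

Initialize: sum_val = 0
Initialize: values = [7, 3, 8, 8, 6]
Initialize: arr = [8, 6, 6, 5, 4]
Entering loop: for elem, v in zip(values, arr):

After execution: sum_val = 186
186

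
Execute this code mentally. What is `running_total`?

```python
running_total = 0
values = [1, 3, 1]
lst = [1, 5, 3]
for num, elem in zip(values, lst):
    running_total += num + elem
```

Let's trace through this code step by step.

Initialize: running_total = 0
Initialize: values = [1, 3, 1]
Initialize: lst = [1, 5, 3]
Entering loop: for num, elem in zip(values, lst):

After execution: running_total = 14
14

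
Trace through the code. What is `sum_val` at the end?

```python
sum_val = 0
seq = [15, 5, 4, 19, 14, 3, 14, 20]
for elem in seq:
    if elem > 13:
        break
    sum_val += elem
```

Let's trace through this code step by step.

Initialize: sum_val = 0
Initialize: seq = [15, 5, 4, 19, 14, 3, 14, 20]
Entering loop: for elem in seq:

After execution: sum_val = 0
0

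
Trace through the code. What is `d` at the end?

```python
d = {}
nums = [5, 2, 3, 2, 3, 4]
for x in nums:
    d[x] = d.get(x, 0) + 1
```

Let's trace through this code step by step.

Initialize: d = {}
Initialize: nums = [5, 2, 3, 2, 3, 4]
Entering loop: for x in nums:

After execution: d = {5: 1, 2: 2, 3: 2, 4: 1}
{5: 1, 2: 2, 3: 2, 4: 1}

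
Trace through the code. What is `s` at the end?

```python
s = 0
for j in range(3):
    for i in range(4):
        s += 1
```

Let's trace through this code step by step.

Initialize: s = 0
Entering loop: for j in range(3):

After execution: s = 12
12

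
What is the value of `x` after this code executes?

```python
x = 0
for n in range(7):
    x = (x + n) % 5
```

Let's trace through this code step by step.

Initialize: x = 0
Entering loop: for n in range(7):

After execution: x = 1
1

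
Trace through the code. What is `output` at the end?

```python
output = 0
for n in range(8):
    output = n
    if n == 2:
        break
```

Let's trace through this code step by step.

Initialize: output = 0
Entering loop: for n in range(8):

After execution: output = 2
2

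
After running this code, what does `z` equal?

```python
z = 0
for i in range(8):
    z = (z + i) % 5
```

Let's trace through this code step by step.

Initialize: z = 0
Entering loop: for i in range(8):

After execution: z = 3
3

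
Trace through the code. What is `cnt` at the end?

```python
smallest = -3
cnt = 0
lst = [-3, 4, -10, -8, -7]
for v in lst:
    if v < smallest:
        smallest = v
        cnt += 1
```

Let's trace through this code step by step.

Initialize: smallest = -3
Initialize: cnt = 0
Initialize: lst = [-3, 4, -10, -8, -7]
Entering loop: for v in lst:

After execution: cnt = 1
1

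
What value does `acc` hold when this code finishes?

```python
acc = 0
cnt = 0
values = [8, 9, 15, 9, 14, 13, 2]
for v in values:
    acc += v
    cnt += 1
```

Let's trace through this code step by step.

Initialize: acc = 0
Initialize: cnt = 0
Initialize: values = [8, 9, 15, 9, 14, 13, 2]
Entering loop: for v in values:

After execution: acc = 70
70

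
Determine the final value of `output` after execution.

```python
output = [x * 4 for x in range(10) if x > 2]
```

Let's trace through this code step by step.

Initialize: output = [x * 4 for x in range(10) if x > 2]

After execution: output = [12, 16, 20, 24, 28, 32, 36]
[12, 16, 20, 24, 28, 32, 36]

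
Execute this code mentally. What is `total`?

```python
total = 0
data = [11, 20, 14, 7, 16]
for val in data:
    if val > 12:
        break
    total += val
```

Let's trace through this code step by step.

Initialize: total = 0
Initialize: data = [11, 20, 14, 7, 16]
Entering loop: for val in data:

After execution: total = 11
11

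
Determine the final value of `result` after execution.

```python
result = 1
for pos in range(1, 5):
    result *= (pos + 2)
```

Let's trace through this code step by step.

Initialize: result = 1
Entering loop: for pos in range(1, 5):

After execution: result = 360
360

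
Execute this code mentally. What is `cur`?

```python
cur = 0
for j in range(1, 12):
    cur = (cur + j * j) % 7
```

Let's trace through this code step by step.

Initialize: cur = 0
Entering loop: for j in range(1, 12):

After execution: cur = 2
2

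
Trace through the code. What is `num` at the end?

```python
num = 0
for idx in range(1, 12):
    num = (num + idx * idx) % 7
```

Let's trace through this code step by step.

Initialize: num = 0
Entering loop: for idx in range(1, 12):

After execution: num = 2
2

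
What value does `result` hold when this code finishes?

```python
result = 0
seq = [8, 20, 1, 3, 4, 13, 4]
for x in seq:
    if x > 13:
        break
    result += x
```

Let's trace through this code step by step.

Initialize: result = 0
Initialize: seq = [8, 20, 1, 3, 4, 13, 4]
Entering loop: for x in seq:

After execution: result = 8
8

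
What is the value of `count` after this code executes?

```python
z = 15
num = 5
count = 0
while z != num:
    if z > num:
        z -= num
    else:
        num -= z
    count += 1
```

Let's trace through this code step by step.

Initialize: z = 15
Initialize: num = 5
Initialize: count = 0
Entering loop: while z != num:

After execution: count = 2
2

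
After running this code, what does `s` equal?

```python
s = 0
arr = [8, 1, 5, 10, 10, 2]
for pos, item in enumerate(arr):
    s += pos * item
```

Let's trace through this code step by step.

Initialize: s = 0
Initialize: arr = [8, 1, 5, 10, 10, 2]
Entering loop: for pos, item in enumerate(arr):

After execution: s = 91
91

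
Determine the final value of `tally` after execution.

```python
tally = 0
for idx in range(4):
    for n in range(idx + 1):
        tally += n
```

Let's trace through this code step by step.

Initialize: tally = 0
Entering loop: for idx in range(4):

After execution: tally = 10
10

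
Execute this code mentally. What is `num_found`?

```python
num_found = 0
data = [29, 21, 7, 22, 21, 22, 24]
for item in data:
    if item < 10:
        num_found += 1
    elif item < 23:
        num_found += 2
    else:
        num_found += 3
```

Let's trace through this code step by step.

Initialize: num_found = 0
Initialize: data = [29, 21, 7, 22, 21, 22, 24]
Entering loop: for item in data:

After execution: num_found = 15
15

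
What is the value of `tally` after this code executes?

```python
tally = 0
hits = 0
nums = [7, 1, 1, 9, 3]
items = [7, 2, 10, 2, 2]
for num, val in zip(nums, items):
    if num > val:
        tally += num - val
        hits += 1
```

Let's trace through this code step by step.

Initialize: tally = 0
Initialize: hits = 0
Initialize: nums = [7, 1, 1, 9, 3]
Initialize: items = [7, 2, 10, 2, 2]
Entering loop: for num, val in zip(nums, items):

After execution: tally = 8
8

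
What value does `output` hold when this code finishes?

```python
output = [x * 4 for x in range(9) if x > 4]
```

Let's trace through this code step by step.

Initialize: output = [x * 4 for x in range(9) if x > 4]

After execution: output = [20, 24, 28, 32]
[20, 24, 28, 32]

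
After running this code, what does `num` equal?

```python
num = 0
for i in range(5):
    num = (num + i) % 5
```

Let's trace through this code step by step.

Initialize: num = 0
Entering loop: for i in range(5):

After execution: num = 0
0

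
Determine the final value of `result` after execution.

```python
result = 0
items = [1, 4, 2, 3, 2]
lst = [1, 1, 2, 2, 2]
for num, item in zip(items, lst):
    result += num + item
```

Let's trace through this code step by step.

Initialize: result = 0
Initialize: items = [1, 4, 2, 3, 2]
Initialize: lst = [1, 1, 2, 2, 2]
Entering loop: for num, item in zip(items, lst):

After execution: result = 20
20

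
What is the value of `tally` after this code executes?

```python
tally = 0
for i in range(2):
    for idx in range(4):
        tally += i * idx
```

Let's trace through this code step by step.

Initialize: tally = 0
Entering loop: for i in range(2):

After execution: tally = 6
6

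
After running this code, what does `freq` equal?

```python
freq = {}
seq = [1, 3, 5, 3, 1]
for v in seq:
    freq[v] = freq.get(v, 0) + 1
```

Let's trace through this code step by step.

Initialize: freq = {}
Initialize: seq = [1, 3, 5, 3, 1]
Entering loop: for v in seq:

After execution: freq = {1: 2, 3: 2, 5: 1}
{1: 2, 3: 2, 5: 1}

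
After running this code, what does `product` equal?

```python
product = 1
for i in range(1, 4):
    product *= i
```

Let's trace through this code step by step.

Initialize: product = 1
Entering loop: for i in range(1, 4):

After execution: product = 6
6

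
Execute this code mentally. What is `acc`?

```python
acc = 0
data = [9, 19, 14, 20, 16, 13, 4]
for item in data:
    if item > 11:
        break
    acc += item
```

Let's trace through this code step by step.

Initialize: acc = 0
Initialize: data = [9, 19, 14, 20, 16, 13, 4]
Entering loop: for item in data:

After execution: acc = 9
9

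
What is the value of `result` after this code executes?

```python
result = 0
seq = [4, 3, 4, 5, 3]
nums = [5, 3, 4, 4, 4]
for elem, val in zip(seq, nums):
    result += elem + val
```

Let's trace through this code step by step.

Initialize: result = 0
Initialize: seq = [4, 3, 4, 5, 3]
Initialize: nums = [5, 3, 4, 4, 4]
Entering loop: for elem, val in zip(seq, nums):

After execution: result = 39
39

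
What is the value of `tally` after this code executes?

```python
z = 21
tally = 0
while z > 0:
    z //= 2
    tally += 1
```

Let's trace through this code step by step.

Initialize: z = 21
Initialize: tally = 0
Entering loop: while z > 0:

After execution: tally = 5
5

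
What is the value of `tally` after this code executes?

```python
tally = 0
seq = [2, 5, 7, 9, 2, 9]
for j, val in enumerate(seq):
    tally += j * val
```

Let's trace through this code step by step.

Initialize: tally = 0
Initialize: seq = [2, 5, 7, 9, 2, 9]
Entering loop: for j, val in enumerate(seq):

After execution: tally = 99
99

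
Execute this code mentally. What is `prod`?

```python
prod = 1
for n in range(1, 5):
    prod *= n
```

Let's trace through this code step by step.

Initialize: prod = 1
Entering loop: for n in range(1, 5):

After execution: prod = 24
24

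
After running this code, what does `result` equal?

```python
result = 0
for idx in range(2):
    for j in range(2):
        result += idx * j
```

Let's trace through this code step by step.

Initialize: result = 0
Entering loop: for idx in range(2):

After execution: result = 1
1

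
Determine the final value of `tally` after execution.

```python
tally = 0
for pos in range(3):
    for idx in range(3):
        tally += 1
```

Let's trace through this code step by step.

Initialize: tally = 0
Entering loop: for pos in range(3):

After execution: tally = 9
9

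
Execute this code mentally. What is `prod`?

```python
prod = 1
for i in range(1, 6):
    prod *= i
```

Let's trace through this code step by step.

Initialize: prod = 1
Entering loop: for i in range(1, 6):

After execution: prod = 120
120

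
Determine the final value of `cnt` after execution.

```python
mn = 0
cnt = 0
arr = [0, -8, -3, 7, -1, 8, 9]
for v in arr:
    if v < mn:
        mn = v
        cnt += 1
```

Let's trace through this code step by step.

Initialize: mn = 0
Initialize: cnt = 0
Initialize: arr = [0, -8, -3, 7, -1, 8, 9]
Entering loop: for v in arr:

After execution: cnt = 1
1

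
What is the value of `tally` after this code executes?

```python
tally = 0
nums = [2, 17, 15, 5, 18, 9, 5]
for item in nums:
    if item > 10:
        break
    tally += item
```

Let's trace through this code step by step.

Initialize: tally = 0
Initialize: nums = [2, 17, 15, 5, 18, 9, 5]
Entering loop: for item in nums:

After execution: tally = 2
2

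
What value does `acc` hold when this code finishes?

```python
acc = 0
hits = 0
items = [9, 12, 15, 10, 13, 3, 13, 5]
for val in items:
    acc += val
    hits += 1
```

Let's trace through this code step by step.

Initialize: acc = 0
Initialize: hits = 0
Initialize: items = [9, 12, 15, 10, 13, 3, 13, 5]
Entering loop: for val in items:

After execution: acc = 80
80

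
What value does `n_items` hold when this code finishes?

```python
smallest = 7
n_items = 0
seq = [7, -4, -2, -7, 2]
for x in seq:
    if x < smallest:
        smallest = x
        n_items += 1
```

Let's trace through this code step by step.

Initialize: smallest = 7
Initialize: n_items = 0
Initialize: seq = [7, -4, -2, -7, 2]
Entering loop: for x in seq:

After execution: n_items = 2
2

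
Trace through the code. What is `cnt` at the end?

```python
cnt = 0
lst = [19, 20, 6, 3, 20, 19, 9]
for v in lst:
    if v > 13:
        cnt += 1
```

Let's trace through this code step by step.

Initialize: cnt = 0
Initialize: lst = [19, 20, 6, 3, 20, 19, 9]
Entering loop: for v in lst:

After execution: cnt = 4
4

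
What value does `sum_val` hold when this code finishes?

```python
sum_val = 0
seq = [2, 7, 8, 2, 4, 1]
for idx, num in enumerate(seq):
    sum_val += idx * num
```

Let's trace through this code step by step.

Initialize: sum_val = 0
Initialize: seq = [2, 7, 8, 2, 4, 1]
Entering loop: for idx, num in enumerate(seq):

After execution: sum_val = 50
50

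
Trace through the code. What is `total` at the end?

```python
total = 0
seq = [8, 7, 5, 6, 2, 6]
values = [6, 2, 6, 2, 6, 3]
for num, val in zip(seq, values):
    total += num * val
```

Let's trace through this code step by step.

Initialize: total = 0
Initialize: seq = [8, 7, 5, 6, 2, 6]
Initialize: values = [6, 2, 6, 2, 6, 3]
Entering loop: for num, val in zip(seq, values):

After execution: total = 134
134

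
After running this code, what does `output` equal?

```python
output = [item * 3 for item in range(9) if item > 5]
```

Let's trace through this code step by step.

Initialize: output = [item * 3 for item in range(9) if item > 5]

After execution: output = [18, 21, 24]
[18, 21, 24]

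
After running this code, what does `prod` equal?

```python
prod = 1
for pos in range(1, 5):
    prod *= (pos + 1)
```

Let's trace through this code step by step.

Initialize: prod = 1
Entering loop: for pos in range(1, 5):

After execution: prod = 120
120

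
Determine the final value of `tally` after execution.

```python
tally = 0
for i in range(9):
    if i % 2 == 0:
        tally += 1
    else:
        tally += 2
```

Let's trace through this code step by step.

Initialize: tally = 0
Entering loop: for i in range(9):

After execution: tally = 13
13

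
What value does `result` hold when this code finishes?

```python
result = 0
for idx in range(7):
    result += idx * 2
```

Let's trace through this code step by step.

Initialize: result = 0
Entering loop: for idx in range(7):

After execution: result = 42
42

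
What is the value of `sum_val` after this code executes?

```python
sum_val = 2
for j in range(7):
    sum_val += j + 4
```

Let's trace through this code step by step.

Initialize: sum_val = 2
Entering loop: for j in range(7):

After execution: sum_val = 51
51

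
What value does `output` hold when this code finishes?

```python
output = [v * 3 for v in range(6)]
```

Let's trace through this code step by step.

Initialize: output = [v * 3 for v in range(6)]

After execution: output = [0, 3, 6, 9, 12, 15]
[0, 3, 6, 9, 12, 15]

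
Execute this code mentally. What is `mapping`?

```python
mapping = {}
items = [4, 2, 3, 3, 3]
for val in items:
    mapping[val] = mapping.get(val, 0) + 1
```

Let's trace through this code step by step.

Initialize: mapping = {}
Initialize: items = [4, 2, 3, 3, 3]
Entering loop: for val in items:

After execution: mapping = {4: 1, 2: 1, 3: 3}
{4: 1, 2: 1, 3: 3}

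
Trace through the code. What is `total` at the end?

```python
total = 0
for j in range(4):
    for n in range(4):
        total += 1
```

Let's trace through this code step by step.

Initialize: total = 0
Entering loop: for j in range(4):

After execution: total = 16
16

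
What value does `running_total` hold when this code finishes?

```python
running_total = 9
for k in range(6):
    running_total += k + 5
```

Let's trace through this code step by step.

Initialize: running_total = 9
Entering loop: for k in range(6):

After execution: running_total = 54
54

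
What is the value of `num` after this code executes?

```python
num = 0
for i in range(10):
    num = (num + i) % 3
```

Let's trace through this code step by step.

Initialize: num = 0
Entering loop: for i in range(10):

After execution: num = 0
0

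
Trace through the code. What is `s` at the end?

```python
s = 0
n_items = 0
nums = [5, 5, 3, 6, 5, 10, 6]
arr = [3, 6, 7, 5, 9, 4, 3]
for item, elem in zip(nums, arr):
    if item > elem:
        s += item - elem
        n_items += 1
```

Let's trace through this code step by step.

Initialize: s = 0
Initialize: n_items = 0
Initialize: nums = [5, 5, 3, 6, 5, 10, 6]
Initialize: arr = [3, 6, 7, 5, 9, 4, 3]
Entering loop: for item, elem in zip(nums, arr):

After execution: s = 12
12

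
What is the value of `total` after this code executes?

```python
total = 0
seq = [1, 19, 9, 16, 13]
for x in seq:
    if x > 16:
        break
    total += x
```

Let's trace through this code step by step.

Initialize: total = 0
Initialize: seq = [1, 19, 9, 16, 13]
Entering loop: for x in seq:

After execution: total = 1
1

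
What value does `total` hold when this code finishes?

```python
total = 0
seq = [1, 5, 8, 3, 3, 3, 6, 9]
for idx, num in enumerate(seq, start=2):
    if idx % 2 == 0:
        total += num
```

Let's trace through this code step by step.

Initialize: total = 0
Initialize: seq = [1, 5, 8, 3, 3, 3, 6, 9]
Entering loop: for idx, num in enumerate(seq, start=2):

After execution: total = 18
18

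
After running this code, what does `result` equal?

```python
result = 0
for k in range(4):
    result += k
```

Let's trace through this code step by step.

Initialize: result = 0
Entering loop: for k in range(4):

After execution: result = 6
6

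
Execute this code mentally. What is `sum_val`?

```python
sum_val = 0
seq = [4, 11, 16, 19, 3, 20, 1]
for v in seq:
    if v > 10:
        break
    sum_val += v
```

Let's trace through this code step by step.

Initialize: sum_val = 0
Initialize: seq = [4, 11, 16, 19, 3, 20, 1]
Entering loop: for v in seq:

After execution: sum_val = 4
4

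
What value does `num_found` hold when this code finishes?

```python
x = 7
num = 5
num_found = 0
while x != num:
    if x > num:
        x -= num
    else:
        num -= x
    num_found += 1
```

Let's trace through this code step by step.

Initialize: x = 7
Initialize: num = 5
Initialize: num_found = 0
Entering loop: while x != num:

After execution: num_found = 4
4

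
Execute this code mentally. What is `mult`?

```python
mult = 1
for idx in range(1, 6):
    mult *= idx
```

Let's trace through this code step by step.

Initialize: mult = 1
Entering loop: for idx in range(1, 6):

After execution: mult = 120
120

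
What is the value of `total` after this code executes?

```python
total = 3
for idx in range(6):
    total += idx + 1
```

Let's trace through this code step by step.

Initialize: total = 3
Entering loop: for idx in range(6):

After execution: total = 24
24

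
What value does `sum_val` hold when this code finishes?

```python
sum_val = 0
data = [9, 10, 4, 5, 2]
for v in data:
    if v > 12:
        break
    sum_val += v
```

Let's trace through this code step by step.

Initialize: sum_val = 0
Initialize: data = [9, 10, 4, 5, 2]
Entering loop: for v in data:

After execution: sum_val = 30
30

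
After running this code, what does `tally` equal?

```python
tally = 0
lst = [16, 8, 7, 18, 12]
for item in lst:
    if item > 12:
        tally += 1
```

Let's trace through this code step by step.

Initialize: tally = 0
Initialize: lst = [16, 8, 7, 18, 12]
Entering loop: for item in lst:

After execution: tally = 2
2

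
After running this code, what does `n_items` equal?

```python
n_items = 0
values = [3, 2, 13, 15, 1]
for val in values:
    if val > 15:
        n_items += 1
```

Let's trace through this code step by step.

Initialize: n_items = 0
Initialize: values = [3, 2, 13, 15, 1]
Entering loop: for val in values:

After execution: n_items = 0
0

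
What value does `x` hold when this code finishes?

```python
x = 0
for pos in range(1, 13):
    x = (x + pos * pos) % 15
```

Let's trace through this code step by step.

Initialize: x = 0
Entering loop: for pos in range(1, 13):

After execution: x = 5
5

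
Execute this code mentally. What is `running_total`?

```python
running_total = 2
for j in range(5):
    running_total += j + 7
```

Let's trace through this code step by step.

Initialize: running_total = 2
Entering loop: for j in range(5):

After execution: running_total = 47
47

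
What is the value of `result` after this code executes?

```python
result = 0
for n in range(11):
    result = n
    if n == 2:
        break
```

Let's trace through this code step by step.

Initialize: result = 0
Entering loop: for n in range(11):

After execution: result = 2
2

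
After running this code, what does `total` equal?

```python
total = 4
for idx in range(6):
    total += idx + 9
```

Let's trace through this code step by step.

Initialize: total = 4
Entering loop: for idx in range(6):

After execution: total = 73
73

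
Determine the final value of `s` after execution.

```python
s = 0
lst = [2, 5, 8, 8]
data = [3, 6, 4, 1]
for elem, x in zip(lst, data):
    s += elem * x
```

Let's trace through this code step by step.

Initialize: s = 0
Initialize: lst = [2, 5, 8, 8]
Initialize: data = [3, 6, 4, 1]
Entering loop: for elem, x in zip(lst, data):

After execution: s = 76
76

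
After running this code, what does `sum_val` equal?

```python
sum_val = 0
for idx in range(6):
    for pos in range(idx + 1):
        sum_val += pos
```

Let's trace through this code step by step.

Initialize: sum_val = 0
Entering loop: for idx in range(6):

After execution: sum_val = 35
35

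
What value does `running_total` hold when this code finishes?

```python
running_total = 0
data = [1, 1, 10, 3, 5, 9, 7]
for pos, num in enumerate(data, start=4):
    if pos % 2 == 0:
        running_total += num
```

Let's trace through this code step by step.

Initialize: running_total = 0
Initialize: data = [1, 1, 10, 3, 5, 9, 7]
Entering loop: for pos, num in enumerate(data, start=4):

After execution: running_total = 23
23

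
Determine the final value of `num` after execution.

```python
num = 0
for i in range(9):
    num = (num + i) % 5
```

Let's trace through this code step by step.

Initialize: num = 0
Entering loop: for i in range(9):

After execution: num = 1
1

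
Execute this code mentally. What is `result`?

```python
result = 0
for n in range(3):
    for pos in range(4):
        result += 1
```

Let's trace through this code step by step.

Initialize: result = 0
Entering loop: for n in range(3):

After execution: result = 12
12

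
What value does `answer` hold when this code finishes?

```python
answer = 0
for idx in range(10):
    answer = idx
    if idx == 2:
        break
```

Let's trace through this code step by step.

Initialize: answer = 0
Entering loop: for idx in range(10):

After execution: answer = 2
2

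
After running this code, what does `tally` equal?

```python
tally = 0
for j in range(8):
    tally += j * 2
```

Let's trace through this code step by step.

Initialize: tally = 0
Entering loop: for j in range(8):

After execution: tally = 56
56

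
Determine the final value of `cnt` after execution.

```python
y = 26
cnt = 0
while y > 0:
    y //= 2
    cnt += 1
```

Let's trace through this code step by step.

Initialize: y = 26
Initialize: cnt = 0
Entering loop: while y > 0:

After execution: cnt = 5
5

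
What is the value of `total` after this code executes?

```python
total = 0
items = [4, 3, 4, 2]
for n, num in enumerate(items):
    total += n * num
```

Let's trace through this code step by step.

Initialize: total = 0
Initialize: items = [4, 3, 4, 2]
Entering loop: for n, num in enumerate(items):

After execution: total = 17
17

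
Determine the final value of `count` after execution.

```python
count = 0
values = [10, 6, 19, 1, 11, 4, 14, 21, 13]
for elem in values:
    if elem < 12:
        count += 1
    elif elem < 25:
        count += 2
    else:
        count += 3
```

Let's trace through this code step by step.

Initialize: count = 0
Initialize: values = [10, 6, 19, 1, 11, 4, 14, 21, 13]
Entering loop: for elem in values:

After execution: count = 13
13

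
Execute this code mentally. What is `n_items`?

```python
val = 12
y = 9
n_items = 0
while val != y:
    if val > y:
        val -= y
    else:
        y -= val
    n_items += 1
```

Let's trace through this code step by step.

Initialize: val = 12
Initialize: y = 9
Initialize: n_items = 0
Entering loop: while val != y:

After execution: n_items = 3
3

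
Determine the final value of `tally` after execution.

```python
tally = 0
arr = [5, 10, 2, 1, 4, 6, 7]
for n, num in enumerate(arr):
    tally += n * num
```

Let's trace through this code step by step.

Initialize: tally = 0
Initialize: arr = [5, 10, 2, 1, 4, 6, 7]
Entering loop: for n, num in enumerate(arr):

After execution: tally = 105
105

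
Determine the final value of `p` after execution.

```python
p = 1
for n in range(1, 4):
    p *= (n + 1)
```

Let's trace through this code step by step.

Initialize: p = 1
Entering loop: for n in range(1, 4):

After execution: p = 24
24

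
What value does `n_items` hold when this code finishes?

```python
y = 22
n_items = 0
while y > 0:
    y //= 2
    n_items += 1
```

Let's trace through this code step by step.

Initialize: y = 22
Initialize: n_items = 0
Entering loop: while y > 0:

After execution: n_items = 5
5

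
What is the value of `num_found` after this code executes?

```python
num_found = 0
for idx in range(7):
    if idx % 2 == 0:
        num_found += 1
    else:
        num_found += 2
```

Let's trace through this code step by step.

Initialize: num_found = 0
Entering loop: for idx in range(7):

After execution: num_found = 10
10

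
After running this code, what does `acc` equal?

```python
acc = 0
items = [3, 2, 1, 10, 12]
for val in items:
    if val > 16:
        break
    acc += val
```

Let's trace through this code step by step.

Initialize: acc = 0
Initialize: items = [3, 2, 1, 10, 12]
Entering loop: for val in items:

After execution: acc = 28
28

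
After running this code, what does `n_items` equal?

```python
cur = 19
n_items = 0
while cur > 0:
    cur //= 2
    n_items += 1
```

Let's trace through this code step by step.

Initialize: cur = 19
Initialize: n_items = 0
Entering loop: while cur > 0:

After execution: n_items = 5
5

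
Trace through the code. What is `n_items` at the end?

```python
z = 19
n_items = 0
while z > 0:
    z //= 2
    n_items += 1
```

Let's trace through this code step by step.

Initialize: z = 19
Initialize: n_items = 0
Entering loop: while z > 0:

After execution: n_items = 5
5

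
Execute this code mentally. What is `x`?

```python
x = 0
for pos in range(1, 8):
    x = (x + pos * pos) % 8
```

Let's trace through this code step by step.

Initialize: x = 0
Entering loop: for pos in range(1, 8):

After execution: x = 4
4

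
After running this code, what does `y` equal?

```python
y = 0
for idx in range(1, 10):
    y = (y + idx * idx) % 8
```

Let's trace through this code step by step.

Initialize: y = 0
Entering loop: for idx in range(1, 10):

After execution: y = 5
5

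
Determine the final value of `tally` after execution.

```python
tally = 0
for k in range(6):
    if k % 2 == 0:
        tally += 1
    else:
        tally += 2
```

Let's trace through this code step by step.

Initialize: tally = 0
Entering loop: for k in range(6):

After execution: tally = 9
9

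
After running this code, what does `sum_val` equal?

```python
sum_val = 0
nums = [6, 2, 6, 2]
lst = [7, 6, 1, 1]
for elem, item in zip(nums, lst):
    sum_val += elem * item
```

Let's trace through this code step by step.

Initialize: sum_val = 0
Initialize: nums = [6, 2, 6, 2]
Initialize: lst = [7, 6, 1, 1]
Entering loop: for elem, item in zip(nums, lst):

After execution: sum_val = 62
62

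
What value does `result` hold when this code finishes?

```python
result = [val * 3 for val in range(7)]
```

Let's trace through this code step by step.

Initialize: result = [val * 3 for val in range(7)]

After execution: result = [0, 3, 6, 9, 12, 15, 18]
[0, 3, 6, 9, 12, 15, 18]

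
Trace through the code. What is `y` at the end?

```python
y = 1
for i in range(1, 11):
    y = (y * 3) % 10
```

Let's trace through this code step by step.

Initialize: y = 1
Entering loop: for i in range(1, 11):

After execution: y = 9
9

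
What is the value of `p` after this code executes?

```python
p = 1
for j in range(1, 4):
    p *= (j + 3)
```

Let's trace through this code step by step.

Initialize: p = 1
Entering loop: for j in range(1, 4):

After execution: p = 120
120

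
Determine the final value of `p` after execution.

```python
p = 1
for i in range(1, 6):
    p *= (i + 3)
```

Let's trace through this code step by step.

Initialize: p = 1
Entering loop: for i in range(1, 6):

After execution: p = 6720
6720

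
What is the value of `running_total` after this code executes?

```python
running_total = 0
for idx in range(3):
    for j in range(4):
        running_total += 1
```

Let's trace through this code step by step.

Initialize: running_total = 0
Entering loop: for idx in range(3):

After execution: running_total = 12
12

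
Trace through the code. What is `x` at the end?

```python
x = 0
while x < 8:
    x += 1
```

Let's trace through this code step by step.

Initialize: x = 0
Entering loop: while x < 8:

After execution: x = 8
8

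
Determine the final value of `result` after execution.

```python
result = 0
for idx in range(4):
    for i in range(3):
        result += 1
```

Let's trace through this code step by step.

Initialize: result = 0
Entering loop: for idx in range(4):

After execution: result = 12
12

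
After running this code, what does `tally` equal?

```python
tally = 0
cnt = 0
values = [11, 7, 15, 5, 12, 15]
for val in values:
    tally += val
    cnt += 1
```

Let's trace through this code step by step.

Initialize: tally = 0
Initialize: cnt = 0
Initialize: values = [11, 7, 15, 5, 12, 15]
Entering loop: for val in values:

After execution: tally = 65
65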